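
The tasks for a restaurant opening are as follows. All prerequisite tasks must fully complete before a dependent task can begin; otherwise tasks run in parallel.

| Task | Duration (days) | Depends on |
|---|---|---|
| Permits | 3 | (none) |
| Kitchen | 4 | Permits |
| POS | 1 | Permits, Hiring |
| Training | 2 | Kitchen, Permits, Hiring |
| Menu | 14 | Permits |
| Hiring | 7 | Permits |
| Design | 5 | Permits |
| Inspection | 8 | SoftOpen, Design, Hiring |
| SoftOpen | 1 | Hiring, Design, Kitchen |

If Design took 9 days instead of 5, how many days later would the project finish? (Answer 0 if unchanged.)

2

Actual critical path: Permits→Hiring→SoftOpen→Inspection = 3+7+1+8 = 19 ⇒ 19 days.
Design has 2 days of float (longest path through it is 17).
Now Permits→Design→SoftOpen→Inspection = 3+9+1+8 = 21 is longest, so the finish becomes 21 days.
Change in finish: 21 − 19 = +2 days.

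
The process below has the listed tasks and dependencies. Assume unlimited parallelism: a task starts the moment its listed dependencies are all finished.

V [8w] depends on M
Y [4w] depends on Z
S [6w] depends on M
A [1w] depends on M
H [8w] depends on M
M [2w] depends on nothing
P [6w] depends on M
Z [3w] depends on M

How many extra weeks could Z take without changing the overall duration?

1

Critical path: M→V = 2+8 = 10, so the finish is 10 weeks.
The longest chain containing Z totals 9 weeks.
So Z can slip 6 − 5 = 1 week.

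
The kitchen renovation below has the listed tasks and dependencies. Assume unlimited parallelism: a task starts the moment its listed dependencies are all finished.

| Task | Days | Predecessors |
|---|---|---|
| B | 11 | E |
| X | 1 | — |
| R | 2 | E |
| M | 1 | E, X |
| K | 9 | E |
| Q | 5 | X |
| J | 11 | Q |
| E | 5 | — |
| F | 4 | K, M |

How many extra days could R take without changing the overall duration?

11

The longest chain is E→K→F = 5+9+4 = 18; overall finish 18 days.
The longest chain containing R totals 7 days.
Float = 18 − 7 = 11.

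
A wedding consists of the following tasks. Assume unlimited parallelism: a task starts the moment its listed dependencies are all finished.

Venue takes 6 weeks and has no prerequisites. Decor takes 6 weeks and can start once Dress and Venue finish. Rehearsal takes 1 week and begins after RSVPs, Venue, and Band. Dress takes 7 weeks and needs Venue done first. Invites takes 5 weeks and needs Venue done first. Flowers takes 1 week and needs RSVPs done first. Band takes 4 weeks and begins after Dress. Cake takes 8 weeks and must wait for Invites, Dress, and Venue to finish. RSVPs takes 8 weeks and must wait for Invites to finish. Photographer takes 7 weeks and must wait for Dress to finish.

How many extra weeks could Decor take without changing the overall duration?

2

Critical path: Venue→Dress→Cake = 6+7+8 = 21, so the finish is 21 weeks.
Decor finishes as early as 19 and must finish by 21.
So Decor can slip 21 − 19 = 2 weeks.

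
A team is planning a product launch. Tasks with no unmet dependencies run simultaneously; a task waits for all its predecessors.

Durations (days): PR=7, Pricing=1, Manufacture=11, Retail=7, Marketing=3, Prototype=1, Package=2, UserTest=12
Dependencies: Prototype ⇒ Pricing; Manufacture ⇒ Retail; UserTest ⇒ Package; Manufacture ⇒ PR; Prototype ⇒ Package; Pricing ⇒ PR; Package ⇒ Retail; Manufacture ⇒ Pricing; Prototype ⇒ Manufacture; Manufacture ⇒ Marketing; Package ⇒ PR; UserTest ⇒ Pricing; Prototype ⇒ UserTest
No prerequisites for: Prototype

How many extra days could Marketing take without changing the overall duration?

7

Critical path: Prototype→UserTest→Package→PR = 1+12+2+7 = 22, so the finish is 22 days.
Marketing finishes as early as 15 and must finish by 22.
So Marketing can slip 22 − 15 = 7 days.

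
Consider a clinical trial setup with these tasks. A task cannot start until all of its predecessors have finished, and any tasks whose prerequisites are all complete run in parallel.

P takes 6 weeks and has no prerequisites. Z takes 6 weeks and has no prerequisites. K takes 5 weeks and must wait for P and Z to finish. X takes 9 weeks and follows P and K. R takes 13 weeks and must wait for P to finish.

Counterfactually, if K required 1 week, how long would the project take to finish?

Actual critical path: P→K→X = 6+5+9 = 20 ⇒ 20 weeks.
Since K is critical, the -4 change carries straight to that chain (now 16 weeks).
New critical path: P→R = 6+13 = 19 ⇒ 19 weeks.

19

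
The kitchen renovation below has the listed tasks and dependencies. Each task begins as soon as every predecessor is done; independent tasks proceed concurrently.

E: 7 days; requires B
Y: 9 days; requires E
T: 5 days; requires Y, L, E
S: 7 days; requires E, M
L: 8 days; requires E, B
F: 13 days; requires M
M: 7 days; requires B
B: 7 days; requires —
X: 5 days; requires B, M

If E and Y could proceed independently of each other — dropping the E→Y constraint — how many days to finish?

Before: longest chain B→E→Y→T = 7+7+9+5 = 28, finish 28.
Without E→Y, Y's earliest start moves from 14 to 0.
The longest chain is now B→E→L→T = 7+7+8+5 = 27, so the plan takes 27 days.

27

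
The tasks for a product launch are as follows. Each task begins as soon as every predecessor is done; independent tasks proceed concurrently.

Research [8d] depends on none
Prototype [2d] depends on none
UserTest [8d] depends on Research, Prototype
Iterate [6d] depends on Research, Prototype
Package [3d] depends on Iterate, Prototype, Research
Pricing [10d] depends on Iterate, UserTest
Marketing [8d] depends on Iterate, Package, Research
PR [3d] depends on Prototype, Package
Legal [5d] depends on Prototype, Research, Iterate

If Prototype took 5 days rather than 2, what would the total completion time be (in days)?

Actual critical path: Research→UserTest→Pricing = 8+8+10 = 26 ⇒ 26 days.
The longest path through Prototype is only 20 days, so Prototype has float 6.
No other chain overtakes it, so the finish is 26 days.

26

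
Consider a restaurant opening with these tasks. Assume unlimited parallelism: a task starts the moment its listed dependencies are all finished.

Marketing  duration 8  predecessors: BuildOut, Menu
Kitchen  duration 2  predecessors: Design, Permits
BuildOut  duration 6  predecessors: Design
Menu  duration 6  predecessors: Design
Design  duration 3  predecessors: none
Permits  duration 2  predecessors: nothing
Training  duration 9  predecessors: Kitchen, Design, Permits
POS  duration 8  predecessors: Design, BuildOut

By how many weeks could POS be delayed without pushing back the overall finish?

0

The longest chain is Design→BuildOut→POS = 3+6+8 = 17; overall finish 17 weeks.
The longest chain containing POS totals 17 weeks.
Float = 17 − 17 = 0.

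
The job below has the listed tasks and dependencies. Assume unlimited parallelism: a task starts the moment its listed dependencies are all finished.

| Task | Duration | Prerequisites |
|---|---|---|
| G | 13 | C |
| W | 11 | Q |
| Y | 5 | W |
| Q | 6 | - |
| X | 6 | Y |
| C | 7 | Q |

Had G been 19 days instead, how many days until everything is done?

32

Baseline: Q→W→Y→X = 6+11+5+6 = 28 → 28 days.
G has 2 days of float (longest path through it is 26).
The binding chain switches to Q→C→G = 6+7+19 = 32; finish 32 days.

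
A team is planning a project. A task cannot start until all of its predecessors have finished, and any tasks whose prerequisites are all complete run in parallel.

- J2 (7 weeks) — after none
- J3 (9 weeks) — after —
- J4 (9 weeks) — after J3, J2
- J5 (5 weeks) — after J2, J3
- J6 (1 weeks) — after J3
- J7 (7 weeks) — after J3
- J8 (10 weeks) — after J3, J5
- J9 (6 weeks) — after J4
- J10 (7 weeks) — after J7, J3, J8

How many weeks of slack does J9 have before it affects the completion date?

7

J3→J5→J8→J10 = 9+5+10+7 = 31 sets the makespan at 31 weeks.
Longest path through J9: 24 weeks (earliest finish 24, latest finish 31).
Slack of J9 = 25 − 18 = 7 weeks.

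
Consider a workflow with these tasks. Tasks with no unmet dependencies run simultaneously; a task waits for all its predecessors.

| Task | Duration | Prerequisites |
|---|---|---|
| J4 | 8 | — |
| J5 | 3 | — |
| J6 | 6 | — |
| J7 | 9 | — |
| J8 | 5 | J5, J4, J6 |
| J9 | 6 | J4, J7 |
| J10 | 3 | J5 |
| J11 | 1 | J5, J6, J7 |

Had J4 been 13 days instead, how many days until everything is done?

As given, the longest chain is J7→J9 = 9+6 = 15, so the finish is 15 days.
J4 is off the critical path — its longest chain is 14 days, giving 1 of slack.
Now J4→J9 = 13+6 = 19 is longest, so the finish becomes 19 days.

19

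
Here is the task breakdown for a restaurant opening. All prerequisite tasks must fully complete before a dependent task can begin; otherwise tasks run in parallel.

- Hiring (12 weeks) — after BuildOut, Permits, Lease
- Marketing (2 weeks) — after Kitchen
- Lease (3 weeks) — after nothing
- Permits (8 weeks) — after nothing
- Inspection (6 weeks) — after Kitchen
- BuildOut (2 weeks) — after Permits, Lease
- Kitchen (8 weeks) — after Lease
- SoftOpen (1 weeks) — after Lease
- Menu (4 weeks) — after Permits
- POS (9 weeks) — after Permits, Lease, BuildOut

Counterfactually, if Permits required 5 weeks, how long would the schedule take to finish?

19

Actual critical path: Permits→BuildOut→Hiring = 8+2+12 = 22 ⇒ 22 weeks.
Since Permits is critical, the -3 change carries straight to that chain (now 19 weeks).
No other chain overtakes it, so the finish is 19 weeks.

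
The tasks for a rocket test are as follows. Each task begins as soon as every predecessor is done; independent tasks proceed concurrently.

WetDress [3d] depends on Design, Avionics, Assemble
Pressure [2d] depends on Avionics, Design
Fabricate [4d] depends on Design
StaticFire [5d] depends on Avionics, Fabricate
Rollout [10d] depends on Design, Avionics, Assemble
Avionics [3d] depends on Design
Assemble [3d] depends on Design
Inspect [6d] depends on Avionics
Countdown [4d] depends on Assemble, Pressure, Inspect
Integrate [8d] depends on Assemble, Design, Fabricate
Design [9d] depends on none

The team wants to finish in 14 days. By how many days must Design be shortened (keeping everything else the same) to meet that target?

Current finish: 22 days; target: 14.
Design is on every critical path, so each day cut from Design cuts the finish by one (this holds down to a finish of 14).
Need 22 − 14 = 8 days off Design → Design becomes 1 day, finish becomes 14.

8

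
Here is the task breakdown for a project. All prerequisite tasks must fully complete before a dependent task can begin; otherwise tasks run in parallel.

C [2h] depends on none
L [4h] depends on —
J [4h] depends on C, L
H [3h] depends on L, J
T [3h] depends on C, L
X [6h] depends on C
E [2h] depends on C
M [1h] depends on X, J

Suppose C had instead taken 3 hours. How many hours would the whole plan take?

11

The binding path is L→J→H = 4+4+3 = 11; finish at 11 hours.
C has 2 hours of float (longest path through it is 9).
The critical path is still L→J→H; finish is now 11 hours.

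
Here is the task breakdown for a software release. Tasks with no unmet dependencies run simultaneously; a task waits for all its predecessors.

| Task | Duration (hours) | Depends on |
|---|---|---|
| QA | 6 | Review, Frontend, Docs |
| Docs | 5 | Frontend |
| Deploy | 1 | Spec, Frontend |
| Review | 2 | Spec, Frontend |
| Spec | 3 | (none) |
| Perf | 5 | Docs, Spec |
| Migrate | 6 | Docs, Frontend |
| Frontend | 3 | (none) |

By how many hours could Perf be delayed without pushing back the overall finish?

Frontend→Docs→Migrate = 3+5+6 = 14 sets the makespan at 14 hours.
Longest path through Perf: 13 hours (earliest finish 13, latest finish 14).
Float = 14 − 13 = 1.

1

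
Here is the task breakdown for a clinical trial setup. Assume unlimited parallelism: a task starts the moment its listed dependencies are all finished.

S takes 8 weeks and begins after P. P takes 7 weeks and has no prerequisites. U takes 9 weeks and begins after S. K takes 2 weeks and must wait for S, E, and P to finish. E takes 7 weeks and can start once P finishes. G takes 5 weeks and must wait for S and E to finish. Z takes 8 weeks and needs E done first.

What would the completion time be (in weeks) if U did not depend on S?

Original critical path: P→S→U = 7+8+9 = 24 ⇒ 24 weeks.
Without S→U, U's earliest start moves from 15 to 0.
New critical path: P→E→Z = 7+7+8 = 22 ⇒ 22 weeks.

22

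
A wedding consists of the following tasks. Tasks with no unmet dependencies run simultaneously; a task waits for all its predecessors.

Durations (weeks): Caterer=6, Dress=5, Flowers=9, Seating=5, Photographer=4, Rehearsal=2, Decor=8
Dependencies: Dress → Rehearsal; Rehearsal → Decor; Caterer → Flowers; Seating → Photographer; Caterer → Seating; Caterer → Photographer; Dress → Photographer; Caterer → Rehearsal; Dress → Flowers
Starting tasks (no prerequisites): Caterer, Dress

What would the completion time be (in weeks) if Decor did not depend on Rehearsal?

15

Original critical path: Caterer→Rehearsal→Decor = 6+2+8 = 16 ⇒ 16 weeks.
Without Rehearsal→Decor, Decor's earliest start moves from 8 to 0.
The longest chain is now Caterer→Flowers = 6+9 = 15, so the schedule takes 15 weeks.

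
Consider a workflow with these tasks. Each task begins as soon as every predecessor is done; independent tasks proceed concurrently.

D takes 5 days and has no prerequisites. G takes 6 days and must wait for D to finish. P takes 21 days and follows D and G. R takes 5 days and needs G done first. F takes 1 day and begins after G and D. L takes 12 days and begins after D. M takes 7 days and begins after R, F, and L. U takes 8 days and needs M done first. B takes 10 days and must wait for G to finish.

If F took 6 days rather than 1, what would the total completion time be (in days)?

32

The binding path is D→G→P = 5+6+21 = 32; finish at 32 days.
F has 5 days of float (longest path through it is 27).
The critical path is still D→G→P; finish is now 32 days.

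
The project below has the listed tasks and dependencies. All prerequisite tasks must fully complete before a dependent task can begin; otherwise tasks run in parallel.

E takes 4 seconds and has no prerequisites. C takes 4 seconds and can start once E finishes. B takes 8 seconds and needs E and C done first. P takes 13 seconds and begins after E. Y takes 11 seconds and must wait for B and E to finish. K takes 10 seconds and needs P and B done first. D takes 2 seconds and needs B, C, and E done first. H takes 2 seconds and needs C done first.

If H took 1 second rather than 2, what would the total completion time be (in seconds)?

27

Actual critical path: E→C→B→Y = 4+4+8+11 = 27 ⇒ 27 seconds.
H is off the critical path — its longest chain is 10 seconds, giving 17 of slack.
That remains the longest chain; total 27 seconds.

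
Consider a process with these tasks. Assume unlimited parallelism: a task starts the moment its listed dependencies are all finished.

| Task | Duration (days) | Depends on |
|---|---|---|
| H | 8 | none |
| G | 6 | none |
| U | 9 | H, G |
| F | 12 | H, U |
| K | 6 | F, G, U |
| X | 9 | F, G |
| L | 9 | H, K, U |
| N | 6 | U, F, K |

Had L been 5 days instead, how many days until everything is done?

Actual critical path: H→U→F→K→L = 8+9+12+6+9 = 44 ⇒ 44 days.
Since L is critical, the -4 change carries straight to that chain (now 40 days).
Now H→U→F→K→N = 8+9+12+6+6 = 41 is longest, so the finish becomes 41 days.

41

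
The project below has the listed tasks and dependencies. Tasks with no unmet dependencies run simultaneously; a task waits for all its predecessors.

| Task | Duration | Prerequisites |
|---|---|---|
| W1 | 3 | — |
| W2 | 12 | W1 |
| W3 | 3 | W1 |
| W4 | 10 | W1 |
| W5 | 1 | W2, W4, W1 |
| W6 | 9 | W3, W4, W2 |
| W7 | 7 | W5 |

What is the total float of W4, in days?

2

Critical path: W1→W2→W6 = 3+12+9 = 24, so the finish is 24 days.
Longest path through W4: 22 days (earliest finish 13, latest finish 15).
Float = 24 − 22 = 2.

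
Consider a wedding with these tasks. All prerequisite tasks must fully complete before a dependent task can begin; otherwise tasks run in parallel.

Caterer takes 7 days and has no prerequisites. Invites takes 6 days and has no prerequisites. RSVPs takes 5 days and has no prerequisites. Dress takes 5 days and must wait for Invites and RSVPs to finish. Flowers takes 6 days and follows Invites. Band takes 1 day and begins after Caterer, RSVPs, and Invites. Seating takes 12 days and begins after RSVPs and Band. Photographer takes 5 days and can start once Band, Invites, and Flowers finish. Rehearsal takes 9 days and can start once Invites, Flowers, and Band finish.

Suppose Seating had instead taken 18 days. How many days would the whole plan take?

26

The binding path is Invites→Flowers→Rehearsal = 6+6+9 = 21; finish at 21 days.
Seating is off the critical path — its longest chain is 20 days, giving 1 of slack.
The binding chain switches to Caterer→Band→Seating = 7+1+18 = 26; finish 26 days.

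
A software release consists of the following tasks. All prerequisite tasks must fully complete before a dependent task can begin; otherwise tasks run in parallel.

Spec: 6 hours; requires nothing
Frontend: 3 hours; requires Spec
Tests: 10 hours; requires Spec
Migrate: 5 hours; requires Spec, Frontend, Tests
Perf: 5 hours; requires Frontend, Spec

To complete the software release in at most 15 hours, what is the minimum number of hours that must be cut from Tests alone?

Current finish: 21 hours; target: 15.
Tests is on every critical path, so each hour cut from Tests cuts the finish by one (this holds down to a finish of 14).
Need 21 − 15 = 6 hours off Tests → Tests becomes 4 hours, finish becomes 15.

6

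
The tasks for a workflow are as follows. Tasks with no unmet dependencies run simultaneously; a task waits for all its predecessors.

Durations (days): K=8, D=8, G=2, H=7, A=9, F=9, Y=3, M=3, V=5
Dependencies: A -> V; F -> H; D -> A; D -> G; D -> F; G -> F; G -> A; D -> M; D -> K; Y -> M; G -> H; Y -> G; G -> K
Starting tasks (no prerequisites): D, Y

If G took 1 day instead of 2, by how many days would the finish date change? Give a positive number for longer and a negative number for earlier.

-1

Actual critical path: D→G→F→H = 8+2+9+7 = 26 ⇒ 26 days.
G is on the critical path; changing it to 1 makes that path 25 days.
The critical path is still D→G→F→H; finish is now 25 days.
Change in finish: 25 − 26 = -1 days.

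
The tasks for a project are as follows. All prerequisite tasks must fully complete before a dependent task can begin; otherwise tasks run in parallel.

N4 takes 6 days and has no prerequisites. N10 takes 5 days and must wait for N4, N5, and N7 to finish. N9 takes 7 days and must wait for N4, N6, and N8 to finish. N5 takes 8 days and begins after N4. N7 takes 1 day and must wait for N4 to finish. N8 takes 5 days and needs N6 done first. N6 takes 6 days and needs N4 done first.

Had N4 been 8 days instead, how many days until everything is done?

26

Actual critical path: N4→N6→N8→N9 = 6+6+5+7 = 24 ⇒ 24 days.
Since N4 is critical, the +2 change carries straight to that chain (now 26 days).
The critical path is still N4→N6→N8→N9; finish is now 26 days.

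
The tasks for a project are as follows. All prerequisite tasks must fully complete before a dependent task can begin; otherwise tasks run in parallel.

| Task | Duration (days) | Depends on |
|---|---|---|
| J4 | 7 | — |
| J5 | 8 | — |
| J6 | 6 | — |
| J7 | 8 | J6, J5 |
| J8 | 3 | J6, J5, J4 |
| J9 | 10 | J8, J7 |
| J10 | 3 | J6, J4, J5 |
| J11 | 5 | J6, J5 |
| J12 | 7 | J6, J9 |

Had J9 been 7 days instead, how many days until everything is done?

30

The binding path is J5→J7→J9→J12 = 8+8+10+7 = 33; finish at 33 days.
Since J9 is critical, the -3 change carries straight to that chain (now 30 days).
That remains the longest chain; total 30 days.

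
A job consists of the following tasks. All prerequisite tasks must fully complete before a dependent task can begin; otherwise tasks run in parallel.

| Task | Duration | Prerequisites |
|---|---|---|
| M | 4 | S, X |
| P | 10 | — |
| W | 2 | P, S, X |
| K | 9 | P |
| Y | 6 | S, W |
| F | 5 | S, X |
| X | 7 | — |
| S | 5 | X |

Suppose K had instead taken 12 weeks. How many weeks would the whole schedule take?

22

The binding path is X→S→W→Y = 7+5+2+6 = 20; finish at 20 weeks.
K has 1 week of float (longest path through it is 19).
The binding chain switches to P→K = 10+12 = 22; finish 22 weeks.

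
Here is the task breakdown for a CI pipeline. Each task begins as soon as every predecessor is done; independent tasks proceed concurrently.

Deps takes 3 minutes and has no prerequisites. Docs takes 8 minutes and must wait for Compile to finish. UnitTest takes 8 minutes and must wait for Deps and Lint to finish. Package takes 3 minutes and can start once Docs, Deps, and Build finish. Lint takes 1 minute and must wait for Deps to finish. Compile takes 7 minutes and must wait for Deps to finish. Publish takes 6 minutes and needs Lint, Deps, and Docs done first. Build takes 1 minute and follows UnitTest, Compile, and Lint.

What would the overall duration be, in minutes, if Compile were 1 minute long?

The binding path is Deps→Compile→Docs→Publish = 3+7+8+6 = 24; finish at 24 minutes.
Since Compile is critical, the -6 change carries straight to that chain (now 18 minutes).
The critical path is still Deps→Compile→Docs→Publish; finish is now 18 minutes.

18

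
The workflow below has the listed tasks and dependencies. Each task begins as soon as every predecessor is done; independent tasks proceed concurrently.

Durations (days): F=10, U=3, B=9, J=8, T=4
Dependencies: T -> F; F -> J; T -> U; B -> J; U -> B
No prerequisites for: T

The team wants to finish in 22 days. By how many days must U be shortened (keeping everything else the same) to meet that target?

2

Current finish: 24 days; target: 22.
U is on every critical path, so each day cut from U cuts the finish by one (this holds down to a finish of 22).
Need 24 − 22 = 2 days off U → U becomes 1 day, finish becomes 22.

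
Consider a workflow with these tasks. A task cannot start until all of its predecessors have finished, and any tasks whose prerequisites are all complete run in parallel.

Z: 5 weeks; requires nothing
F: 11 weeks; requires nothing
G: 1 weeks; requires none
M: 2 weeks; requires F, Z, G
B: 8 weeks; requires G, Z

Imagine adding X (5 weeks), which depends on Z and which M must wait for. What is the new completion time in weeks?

13

Originally the plan takes 13 weeks.
With X inserted, M now waits for max(F, Z, G, X).
New critical path: Z→B = 5+8 = 13 ⇒ 13 weeks.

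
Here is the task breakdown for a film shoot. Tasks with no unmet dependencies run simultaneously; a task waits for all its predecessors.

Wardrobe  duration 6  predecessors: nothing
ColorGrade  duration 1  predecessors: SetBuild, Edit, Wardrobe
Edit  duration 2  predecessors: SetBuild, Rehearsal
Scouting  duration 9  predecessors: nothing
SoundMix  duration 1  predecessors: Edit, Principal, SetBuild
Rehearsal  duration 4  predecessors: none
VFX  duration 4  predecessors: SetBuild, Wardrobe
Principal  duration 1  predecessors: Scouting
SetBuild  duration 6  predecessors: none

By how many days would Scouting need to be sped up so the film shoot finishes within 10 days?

1

Current finish: 11 days; target: 10.
Scouting is on every critical path, so each day cut from Scouting cuts the finish by one (this holds down to a finish of 10).
Need 11 − 10 = 1 day off Scouting → Scouting becomes 8 days, finish becomes 10.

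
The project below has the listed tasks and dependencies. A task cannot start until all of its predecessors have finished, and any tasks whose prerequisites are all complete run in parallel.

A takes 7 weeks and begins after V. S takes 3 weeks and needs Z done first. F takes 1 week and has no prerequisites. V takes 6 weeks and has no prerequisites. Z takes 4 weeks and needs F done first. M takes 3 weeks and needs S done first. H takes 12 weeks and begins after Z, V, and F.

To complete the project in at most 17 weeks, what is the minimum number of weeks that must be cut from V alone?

Current finish: 18 weeks; target: 17.
V is on every critical path, so each week cut from V cuts the finish by one (this holds down to a finish of 17).
Need 18 − 17 = 1 week off V → V becomes 5 weeks, finish becomes 17.

1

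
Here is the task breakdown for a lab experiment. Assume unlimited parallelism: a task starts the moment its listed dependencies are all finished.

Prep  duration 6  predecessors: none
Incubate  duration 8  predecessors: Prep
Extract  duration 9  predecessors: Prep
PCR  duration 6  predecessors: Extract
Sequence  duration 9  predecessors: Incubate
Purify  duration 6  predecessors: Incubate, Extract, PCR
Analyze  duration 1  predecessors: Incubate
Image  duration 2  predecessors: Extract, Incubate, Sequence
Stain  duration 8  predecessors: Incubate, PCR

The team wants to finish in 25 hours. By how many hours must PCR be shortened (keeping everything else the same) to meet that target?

Current finish: 29 hours; target: 25.
PCR is on every critical path, so each hour cut from PCR cuts the finish by one (this holds down to a finish of 25).
Need 29 − 25 = 4 hours off PCR → PCR becomes 2 hours, finish becomes 25.

4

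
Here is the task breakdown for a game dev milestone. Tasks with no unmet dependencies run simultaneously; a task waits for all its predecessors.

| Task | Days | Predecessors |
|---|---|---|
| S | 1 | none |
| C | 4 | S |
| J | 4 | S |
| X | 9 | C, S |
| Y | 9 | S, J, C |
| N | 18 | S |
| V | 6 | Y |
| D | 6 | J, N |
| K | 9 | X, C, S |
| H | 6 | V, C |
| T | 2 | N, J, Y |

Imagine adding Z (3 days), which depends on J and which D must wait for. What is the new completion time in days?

26

Originally the job takes 26 days.
With Z inserted, D now waits for max(J, N, Z).
New critical path: S→C→Y→V→H = 1+4+9+6+6 = 26 ⇒ 26 days.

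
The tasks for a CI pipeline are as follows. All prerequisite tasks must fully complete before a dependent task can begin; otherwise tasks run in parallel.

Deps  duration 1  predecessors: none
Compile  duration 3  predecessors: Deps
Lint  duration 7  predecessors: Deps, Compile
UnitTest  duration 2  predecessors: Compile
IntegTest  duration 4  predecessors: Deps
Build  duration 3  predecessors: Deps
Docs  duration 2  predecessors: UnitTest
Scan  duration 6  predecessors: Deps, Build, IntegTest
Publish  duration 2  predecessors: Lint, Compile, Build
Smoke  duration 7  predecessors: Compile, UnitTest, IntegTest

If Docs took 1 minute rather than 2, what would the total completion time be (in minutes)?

13

Baseline: Deps→Compile→Lint→Publish = 1+3+7+2 = 13 → 13 minutes.
Docs is off the critical path — its longest chain is 8 minutes, giving 5 of slack.
That remains the longest chain; total 13 minutes.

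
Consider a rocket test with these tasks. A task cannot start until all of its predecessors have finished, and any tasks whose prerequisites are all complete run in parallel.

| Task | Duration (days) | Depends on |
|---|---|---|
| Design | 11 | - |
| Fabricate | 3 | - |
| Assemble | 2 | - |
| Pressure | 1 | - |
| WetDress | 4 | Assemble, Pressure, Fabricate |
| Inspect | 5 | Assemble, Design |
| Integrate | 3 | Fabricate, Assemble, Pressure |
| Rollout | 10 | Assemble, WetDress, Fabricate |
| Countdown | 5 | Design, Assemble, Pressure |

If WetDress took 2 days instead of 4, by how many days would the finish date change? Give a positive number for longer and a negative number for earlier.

Actual critical path: Fabricate→WetDress→Rollout = 3+4+10 = 17 ⇒ 17 days.
WetDress is on the critical path; changing it to 2 makes that path 15 days.
The binding chain switches to Design→Inspect = 11+5 = 16; finish 16 days.
Change in finish: 16 − 17 = -1 days.

-1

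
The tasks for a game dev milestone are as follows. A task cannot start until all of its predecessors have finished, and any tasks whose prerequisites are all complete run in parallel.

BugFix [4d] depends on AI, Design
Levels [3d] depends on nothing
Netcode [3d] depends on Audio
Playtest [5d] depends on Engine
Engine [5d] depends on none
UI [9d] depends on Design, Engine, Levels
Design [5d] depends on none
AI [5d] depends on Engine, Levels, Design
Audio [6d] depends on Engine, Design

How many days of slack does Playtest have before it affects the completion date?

4

Critical path: Design→Audio→Netcode = 5+6+3 = 14, so the finish is 14 days.
Longest path through Playtest: 10 days (earliest finish 10, latest finish 14).
So Playtest can slip 14 − 10 = 4 days.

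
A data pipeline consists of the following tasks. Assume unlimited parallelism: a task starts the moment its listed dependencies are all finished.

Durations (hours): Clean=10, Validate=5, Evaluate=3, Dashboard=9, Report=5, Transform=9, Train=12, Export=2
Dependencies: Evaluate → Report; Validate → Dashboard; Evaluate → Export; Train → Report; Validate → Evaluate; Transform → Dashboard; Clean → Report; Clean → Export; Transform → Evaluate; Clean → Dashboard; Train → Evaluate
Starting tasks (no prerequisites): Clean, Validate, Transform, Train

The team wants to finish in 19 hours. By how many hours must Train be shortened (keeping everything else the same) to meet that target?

1

Current finish: 20 hours; target: 19.
Train is on every critical path, so each hour cut from Train cuts the finish by one (this holds down to a finish of 19).
Need 20 − 19 = 1 hour off Train → Train becomes 11 hours, finish becomes 19.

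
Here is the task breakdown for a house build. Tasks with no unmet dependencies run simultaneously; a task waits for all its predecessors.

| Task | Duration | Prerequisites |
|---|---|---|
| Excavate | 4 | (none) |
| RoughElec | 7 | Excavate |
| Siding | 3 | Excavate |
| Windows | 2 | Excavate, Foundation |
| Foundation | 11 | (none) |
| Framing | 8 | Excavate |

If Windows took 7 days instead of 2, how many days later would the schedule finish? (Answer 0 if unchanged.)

Critical path before the change: Foundation→Windows = 11+2 = 13 giving 13 days.
Since Windows is critical, the +5 change carries straight to that chain (now 18 days).
No other chain overtakes it, so the finish is 18 days.
Change in finish: 18 − 13 = +5 days.

5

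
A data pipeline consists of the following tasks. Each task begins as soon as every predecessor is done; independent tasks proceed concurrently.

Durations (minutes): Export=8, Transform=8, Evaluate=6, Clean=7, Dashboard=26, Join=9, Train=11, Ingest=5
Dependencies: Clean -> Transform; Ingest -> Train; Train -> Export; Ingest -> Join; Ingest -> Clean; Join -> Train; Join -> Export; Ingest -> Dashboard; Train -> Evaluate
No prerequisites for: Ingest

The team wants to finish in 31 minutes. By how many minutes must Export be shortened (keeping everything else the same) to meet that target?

Current finish: 33 minutes; target: 31.
Export is on every critical path, so each minute cut from Export cuts the finish by one (this holds down to a finish of 31).
Need 33 − 31 = 2 minutes off Export → Export becomes 6 minutes, finish becomes 31.

2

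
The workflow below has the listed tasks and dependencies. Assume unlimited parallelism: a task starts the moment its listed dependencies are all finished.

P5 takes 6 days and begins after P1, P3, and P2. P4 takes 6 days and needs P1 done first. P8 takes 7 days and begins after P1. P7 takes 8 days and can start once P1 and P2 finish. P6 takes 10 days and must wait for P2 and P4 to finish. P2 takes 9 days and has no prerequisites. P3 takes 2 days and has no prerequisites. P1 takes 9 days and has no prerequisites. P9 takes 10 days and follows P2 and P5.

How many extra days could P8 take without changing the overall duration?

Critical path: P1→P4→P6 = 9+6+10 = 25, so the finish is 25 days.
The longest chain containing P8 totals 16 days.
So P8 can slip 25 − 16 = 9 days.

9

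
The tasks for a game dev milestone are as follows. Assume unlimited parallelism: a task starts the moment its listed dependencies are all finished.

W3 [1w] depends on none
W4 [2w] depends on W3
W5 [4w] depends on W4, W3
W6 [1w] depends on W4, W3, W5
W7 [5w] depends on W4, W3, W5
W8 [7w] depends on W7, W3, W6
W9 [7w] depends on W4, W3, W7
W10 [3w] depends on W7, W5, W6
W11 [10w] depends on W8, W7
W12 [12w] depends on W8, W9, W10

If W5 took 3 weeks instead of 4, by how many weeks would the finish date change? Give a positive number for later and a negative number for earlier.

The binding path is W3→W4→W5→W7→W8→W12 = 1+2+4+5+7+12 = 31; finish at 31 weeks.
W5 is on the critical path; changing it to 3 makes that path 30 weeks.
That remains the longest chain; total 30 weeks.
Change in finish: 30 − 31 = -1 weeks.

-1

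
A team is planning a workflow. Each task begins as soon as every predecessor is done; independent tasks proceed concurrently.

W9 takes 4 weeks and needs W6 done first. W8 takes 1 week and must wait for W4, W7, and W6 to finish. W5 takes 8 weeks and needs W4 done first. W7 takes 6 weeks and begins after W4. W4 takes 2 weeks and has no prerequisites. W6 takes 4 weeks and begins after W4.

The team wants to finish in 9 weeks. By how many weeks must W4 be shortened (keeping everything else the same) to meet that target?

1

Current finish: 10 weeks; target: 9.
W4 is on every critical path, so each week cut from W4 cuts the finish by one (this holds down to a finish of 9).
Need 10 − 9 = 1 week off W4 → W4 becomes 1 week, finish becomes 9.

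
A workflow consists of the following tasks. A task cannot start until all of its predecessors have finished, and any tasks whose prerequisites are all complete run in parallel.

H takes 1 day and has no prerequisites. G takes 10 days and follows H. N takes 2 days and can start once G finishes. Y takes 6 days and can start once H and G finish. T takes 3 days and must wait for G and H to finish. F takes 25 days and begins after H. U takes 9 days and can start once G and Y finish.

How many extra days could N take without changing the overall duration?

13

Critical path: H→G→Y→U = 1+10+6+9 = 26, so the finish is 26 days.
Longest path through N: 13 days (earliest finish 13, latest finish 26).
Float = 26 − 13 = 13.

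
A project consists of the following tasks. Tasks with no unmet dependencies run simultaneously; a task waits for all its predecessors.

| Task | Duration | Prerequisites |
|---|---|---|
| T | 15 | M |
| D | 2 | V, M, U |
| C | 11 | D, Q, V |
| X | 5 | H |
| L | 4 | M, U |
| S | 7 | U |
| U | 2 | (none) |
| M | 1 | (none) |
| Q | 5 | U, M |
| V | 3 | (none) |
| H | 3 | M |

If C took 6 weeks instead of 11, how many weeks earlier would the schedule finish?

Baseline: U→Q→C = 2+5+11 = 18 → 18 weeks.
C lies on that path, so at 6 weeks the path becomes 13 weeks.
New critical path: M→T = 1+15 = 16 ⇒ 16 weeks.
Change in finish: 16 − 18 = -2 weeks.

2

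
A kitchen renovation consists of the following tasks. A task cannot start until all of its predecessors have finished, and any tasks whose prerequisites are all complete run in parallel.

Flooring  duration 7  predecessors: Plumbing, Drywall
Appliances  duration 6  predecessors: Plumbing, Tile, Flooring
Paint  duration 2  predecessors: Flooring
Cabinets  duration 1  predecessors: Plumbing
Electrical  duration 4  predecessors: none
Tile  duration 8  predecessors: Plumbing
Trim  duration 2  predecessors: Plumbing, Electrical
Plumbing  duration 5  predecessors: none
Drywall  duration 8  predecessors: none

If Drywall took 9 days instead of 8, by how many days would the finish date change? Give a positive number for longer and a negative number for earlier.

As given, the longest chain is Drywall→Flooring→Appliances = 8+7+6 = 21, so the finish is 21 days.
Drywall lies on that path, so at 9 days the path becomes 22 days.
The critical path is still Drywall→Flooring→Appliances; finish is now 22 days.
Change in finish: 22 − 21 = +1 days.

1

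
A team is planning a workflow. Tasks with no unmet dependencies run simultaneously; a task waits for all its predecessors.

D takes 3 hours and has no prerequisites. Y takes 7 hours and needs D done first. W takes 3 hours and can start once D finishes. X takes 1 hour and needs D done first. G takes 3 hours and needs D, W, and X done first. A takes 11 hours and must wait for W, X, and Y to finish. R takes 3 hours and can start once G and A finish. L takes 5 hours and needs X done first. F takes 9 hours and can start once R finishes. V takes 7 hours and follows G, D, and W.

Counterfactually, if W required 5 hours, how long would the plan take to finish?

The binding path is D→Y→A→R→F = 3+7+11+3+9 = 33; finish at 33 hours.
W has 4 hours of float (longest path through it is 29).
No other chain overtakes it, so the finish is 33 hours.

33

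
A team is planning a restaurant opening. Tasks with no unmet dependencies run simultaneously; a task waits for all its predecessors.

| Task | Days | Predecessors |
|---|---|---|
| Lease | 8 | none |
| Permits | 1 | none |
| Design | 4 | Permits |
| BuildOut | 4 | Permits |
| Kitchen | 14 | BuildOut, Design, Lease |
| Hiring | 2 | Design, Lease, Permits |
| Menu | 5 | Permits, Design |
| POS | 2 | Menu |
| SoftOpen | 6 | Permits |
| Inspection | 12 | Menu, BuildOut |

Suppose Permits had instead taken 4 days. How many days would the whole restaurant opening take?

Baseline: Permits→Design→Menu→Inspection = 1+4+5+12 = 22 → 22 days.
Permits is on the critical path; changing it to 4 makes that path 25 days.
No other chain overtakes it, so the finish is 25 days.

25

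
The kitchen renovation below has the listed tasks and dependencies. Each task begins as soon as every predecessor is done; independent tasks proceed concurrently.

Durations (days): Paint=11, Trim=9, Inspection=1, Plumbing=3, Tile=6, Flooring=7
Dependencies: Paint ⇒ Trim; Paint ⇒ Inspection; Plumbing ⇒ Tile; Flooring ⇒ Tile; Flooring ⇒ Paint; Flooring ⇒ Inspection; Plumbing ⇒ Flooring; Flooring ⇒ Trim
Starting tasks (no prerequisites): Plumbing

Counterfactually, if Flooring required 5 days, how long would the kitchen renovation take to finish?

28

As given, the longest chain is Plumbing→Flooring→Paint→Trim = 3+7+11+9 = 30, so the finish is 30 days.
Flooring lies on that path, so at 5 days the path becomes 28 days.
No other chain overtakes it, so the finish is 28 days.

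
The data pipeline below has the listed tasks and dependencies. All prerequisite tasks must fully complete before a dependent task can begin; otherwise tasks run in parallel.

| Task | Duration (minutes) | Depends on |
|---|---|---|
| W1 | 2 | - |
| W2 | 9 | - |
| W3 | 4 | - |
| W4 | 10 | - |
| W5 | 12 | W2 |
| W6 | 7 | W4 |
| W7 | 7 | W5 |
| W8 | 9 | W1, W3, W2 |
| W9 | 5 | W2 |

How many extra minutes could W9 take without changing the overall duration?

Critical path: W2→W5→W7 = 9+12+7 = 28, so the finish is 28 minutes.
W9 finishes as early as 14 and must finish by 28.
Slack of W9 = 23 − 9 = 14 minutes.

14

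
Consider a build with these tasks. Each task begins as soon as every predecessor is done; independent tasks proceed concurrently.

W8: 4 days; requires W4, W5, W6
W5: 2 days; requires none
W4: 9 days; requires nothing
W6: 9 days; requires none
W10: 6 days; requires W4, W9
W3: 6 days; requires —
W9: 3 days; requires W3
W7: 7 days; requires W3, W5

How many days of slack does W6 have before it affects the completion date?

The longest chain is W3→W9→W10 = 6+3+6 = 15; overall finish 15 days.
W6 finishes as early as 9 and must finish by 11.
So W6 can slip 11 − 9 = 2 days.

2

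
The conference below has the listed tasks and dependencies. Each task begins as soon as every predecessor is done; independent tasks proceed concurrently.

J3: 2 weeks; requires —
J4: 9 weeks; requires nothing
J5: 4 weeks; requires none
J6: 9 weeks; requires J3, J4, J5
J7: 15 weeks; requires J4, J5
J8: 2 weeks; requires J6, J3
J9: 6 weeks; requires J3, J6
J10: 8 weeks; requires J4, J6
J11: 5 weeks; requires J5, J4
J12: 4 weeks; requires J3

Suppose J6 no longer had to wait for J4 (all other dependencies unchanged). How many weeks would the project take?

Before: longest chain J4→J6→J10 = 9+9+8 = 26, finish 26.
Without J4→J6, J6's earliest start moves from 9 to 4.
The longest chain is now J4→J7 = 9+15 = 24, so the project takes 24 weeks.

24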